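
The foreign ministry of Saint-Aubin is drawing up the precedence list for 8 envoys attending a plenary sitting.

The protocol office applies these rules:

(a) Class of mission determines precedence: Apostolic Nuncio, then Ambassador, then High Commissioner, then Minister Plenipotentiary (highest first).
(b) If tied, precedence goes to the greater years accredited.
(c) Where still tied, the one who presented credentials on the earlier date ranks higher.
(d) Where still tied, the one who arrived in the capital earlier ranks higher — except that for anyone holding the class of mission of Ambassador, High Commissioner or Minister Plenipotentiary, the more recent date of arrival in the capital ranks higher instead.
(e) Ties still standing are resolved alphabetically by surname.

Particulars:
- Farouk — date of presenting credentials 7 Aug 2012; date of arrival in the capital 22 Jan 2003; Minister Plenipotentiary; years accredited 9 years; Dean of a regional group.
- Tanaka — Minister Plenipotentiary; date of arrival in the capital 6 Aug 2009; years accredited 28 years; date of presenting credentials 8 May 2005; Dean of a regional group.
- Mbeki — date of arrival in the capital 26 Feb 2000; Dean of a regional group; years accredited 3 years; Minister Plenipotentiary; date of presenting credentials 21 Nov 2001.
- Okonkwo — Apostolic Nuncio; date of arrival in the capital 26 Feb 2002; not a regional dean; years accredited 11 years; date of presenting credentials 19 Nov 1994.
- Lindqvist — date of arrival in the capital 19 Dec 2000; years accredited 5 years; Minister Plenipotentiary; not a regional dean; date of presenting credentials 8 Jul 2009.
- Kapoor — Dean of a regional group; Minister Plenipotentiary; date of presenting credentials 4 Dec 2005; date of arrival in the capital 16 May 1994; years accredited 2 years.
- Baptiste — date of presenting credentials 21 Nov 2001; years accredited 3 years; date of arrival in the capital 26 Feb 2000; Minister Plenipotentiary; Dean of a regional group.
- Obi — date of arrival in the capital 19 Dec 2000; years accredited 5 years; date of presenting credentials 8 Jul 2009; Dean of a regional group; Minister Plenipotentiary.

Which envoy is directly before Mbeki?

By class of mission: Okonkwo (Apostolic Nuncio); then Tanaka, Farouk, Lindqvist, Obi, Baptiste, Mbeki and Kapoor (Minister Plenipotentiary).
Among Tanaka, Farouk, Lindqvist, Obi, Baptiste, Mbeki and Kapoor, by years accredited (higher first): Tanaka (28 years) before Farouk (9 years) before Lindqvist and Obi (5 years) before Baptiste and Mbeki (3 years) before Kapoor (2 years).
Lindqvist and Obi both have date of presenting credentials 8 Jul 2009, so the next rule applies.
Lindqvist and Obi both have date of arrival in the capital 19 Dec 2000, so the next rule applies.
Among Lindqvist and Obi, alphabetically by surname: Lindqvist before Obi.
Baptiste and Mbeki both have date of presenting credentials 21 Nov 2001, so the next rule applies.
Baptiste and Mbeki both have date of arrival in the capital 26 Feb 2000, so the next rule applies.
Among Baptiste and Mbeki, alphabetically by surname: Baptiste before Mbeki.
Order: Okonkwo, Tanaka, Farouk, Lindqvist, Obi, Baptiste, Mbeki, Kapoor.

Baptiste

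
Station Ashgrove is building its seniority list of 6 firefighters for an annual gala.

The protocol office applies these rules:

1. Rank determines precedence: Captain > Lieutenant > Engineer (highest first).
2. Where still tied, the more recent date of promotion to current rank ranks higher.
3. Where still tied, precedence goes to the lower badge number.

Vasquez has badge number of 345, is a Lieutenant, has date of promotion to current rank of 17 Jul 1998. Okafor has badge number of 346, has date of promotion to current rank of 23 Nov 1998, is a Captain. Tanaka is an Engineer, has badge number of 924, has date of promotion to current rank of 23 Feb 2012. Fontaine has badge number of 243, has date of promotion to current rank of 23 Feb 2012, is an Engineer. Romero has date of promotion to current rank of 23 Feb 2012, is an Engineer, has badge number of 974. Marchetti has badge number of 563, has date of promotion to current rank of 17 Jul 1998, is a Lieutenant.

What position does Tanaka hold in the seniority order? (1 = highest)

By rank: Okafor (Captain); then Vasquez and Marchetti (Lieutenant); then Fontaine, Tanaka and Romero (Engineer).
Vasquez and Marchetti both have date of promotion to current rank 17 Jul 1998, so the next rule applies.
Among Vasquez and Marchetti, by badge number (lower first): Vasquez (345) before Marchetti (563).
Fontaine, Tanaka and Romero all have date of promotion to current rank 23 Feb 2012, so the next rule applies.
Among Fontaine, Tanaka and Romero, by badge number (lower first): Fontaine (243) before Tanaka (924) before Romero (974).
Order: Okafor, Vasquez, Marchetti, Fontaine, Tanaka, Romero. So position 5.

5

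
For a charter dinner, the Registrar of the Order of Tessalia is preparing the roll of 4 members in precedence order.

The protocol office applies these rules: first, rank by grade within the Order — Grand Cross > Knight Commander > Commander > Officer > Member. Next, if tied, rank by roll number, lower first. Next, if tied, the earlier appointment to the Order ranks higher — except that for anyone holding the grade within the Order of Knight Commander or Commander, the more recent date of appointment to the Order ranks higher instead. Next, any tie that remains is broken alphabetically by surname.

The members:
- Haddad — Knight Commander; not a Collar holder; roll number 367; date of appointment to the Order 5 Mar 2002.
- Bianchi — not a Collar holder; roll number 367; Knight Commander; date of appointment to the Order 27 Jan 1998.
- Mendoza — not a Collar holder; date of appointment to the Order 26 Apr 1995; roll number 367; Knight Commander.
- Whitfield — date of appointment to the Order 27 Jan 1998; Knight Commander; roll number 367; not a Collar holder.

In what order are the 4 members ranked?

By grade within the Order: Haddad, Bianchi, Whitfield and Mendoza (Knight Commander).
Haddad, Bianchi, Whitfield and Mendoza all have roll number 367, so the next rule applies.
Among Haddad, Bianchi, Whitfield and Mendoza, by date of appointment to the Order (later first) (reversed rule for this group): Haddad (5 Mar 2002) before Bianchi and Whitfield (27 Jan 1998) before Mendoza (26 Apr 1995).
Among Bianchi and Whitfield, alphabetically by surname: Bianchi before Whitfield.
Full order: Haddad, Bianchi, Whitfield, Mendoza.

Haddad, Bianchi, Whitfield, Mendoza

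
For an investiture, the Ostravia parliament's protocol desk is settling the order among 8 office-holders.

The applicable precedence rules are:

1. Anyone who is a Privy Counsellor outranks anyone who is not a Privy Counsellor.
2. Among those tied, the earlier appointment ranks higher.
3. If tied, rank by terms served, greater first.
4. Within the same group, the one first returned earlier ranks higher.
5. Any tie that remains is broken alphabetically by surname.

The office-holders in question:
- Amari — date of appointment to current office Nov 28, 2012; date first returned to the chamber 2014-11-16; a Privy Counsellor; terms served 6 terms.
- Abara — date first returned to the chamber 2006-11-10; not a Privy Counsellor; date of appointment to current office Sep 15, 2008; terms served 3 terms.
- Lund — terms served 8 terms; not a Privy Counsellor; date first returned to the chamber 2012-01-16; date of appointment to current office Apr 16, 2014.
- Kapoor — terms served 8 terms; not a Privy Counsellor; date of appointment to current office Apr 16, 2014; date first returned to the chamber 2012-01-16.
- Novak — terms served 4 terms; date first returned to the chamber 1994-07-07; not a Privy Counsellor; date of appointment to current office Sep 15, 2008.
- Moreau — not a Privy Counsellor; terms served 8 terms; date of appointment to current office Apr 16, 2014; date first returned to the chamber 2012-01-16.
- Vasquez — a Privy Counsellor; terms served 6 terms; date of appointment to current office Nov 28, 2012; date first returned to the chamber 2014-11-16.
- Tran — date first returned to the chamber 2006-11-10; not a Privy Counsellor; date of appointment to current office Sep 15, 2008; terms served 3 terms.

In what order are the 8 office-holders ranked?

Amari, Vasquez, Novak, Abara, Tran, Kapoor, Lund, Moreau

By the first rule: Amari and Vasquez (both a Privy Counsellor); then Novak, Abara, Tran, Kapoor, Lund and Moreau (each not a Privy Counsellor).
Amari and Vasquez both have date of appointment to current office Nov 28, 2012, so the next rule applies.
Amari and Vasquez both have terms served 6 terms, so the next rule applies.
Amari and Vasquez both have date first returned to the chamber 2014-11-16, so the next rule applies.
Among Amari and Vasquez, alphabetically by surname: Amari before Vasquez.
Among Novak, Abara, Tran, Kapoor, Lund and Moreau, by date of appointment to current office (earlier first): Novak, Abara and Tran (Sep 15, 2008) before Kapoor, Lund and Moreau (Apr 16, 2014).
Among Novak, Abara and Tran, by terms served (higher first): Novak (4 terms) before Abara and Tran (3 terms).
Abara and Tran both have date first returned to the chamber 2006-11-10, so the next rule applies.
Among Abara and Tran, alphabetically by surname: Abara before Tran.
Kapoor, Lund and Moreau all have terms served 8 terms, so the next rule applies.
Kapoor, Lund and Moreau all have date first returned to the chamber 2012-01-16, so the next rule applies.
Among Kapoor, Lund and Moreau, alphabetically by surname: Kapoor before Lund before Moreau.
Full order: Amari, Vasquez, Novak, Abara, Tran, Kapoor, Lund, Moreau.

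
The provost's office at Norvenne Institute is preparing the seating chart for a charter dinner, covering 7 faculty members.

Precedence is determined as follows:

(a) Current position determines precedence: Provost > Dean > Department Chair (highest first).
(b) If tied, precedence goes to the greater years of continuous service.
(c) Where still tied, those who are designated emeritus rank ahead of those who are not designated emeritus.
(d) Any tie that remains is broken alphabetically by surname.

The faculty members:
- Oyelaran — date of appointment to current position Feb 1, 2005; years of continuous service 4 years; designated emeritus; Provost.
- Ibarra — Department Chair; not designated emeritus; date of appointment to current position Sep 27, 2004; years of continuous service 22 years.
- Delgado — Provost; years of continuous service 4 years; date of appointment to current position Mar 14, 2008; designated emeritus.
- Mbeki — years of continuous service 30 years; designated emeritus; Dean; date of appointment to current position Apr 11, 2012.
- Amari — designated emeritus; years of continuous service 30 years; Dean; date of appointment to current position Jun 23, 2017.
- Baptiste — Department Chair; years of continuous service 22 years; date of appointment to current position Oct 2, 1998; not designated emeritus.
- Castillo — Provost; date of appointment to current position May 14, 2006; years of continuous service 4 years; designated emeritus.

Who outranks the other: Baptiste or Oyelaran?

By current position: Castillo, Delgado and Oyelaran (Provost); then Amari and Mbeki (Dean); then Baptiste and Ibarra (Department Chair).
Castillo, Delgado and Oyelaran all have years of continuous service 4 years, so the next rule applies.
Castillo, Delgado and Oyelaran are each designated emeritus, so the next rule applies.
Among Castillo, Delgado and Oyelaran, alphabetically by surname: Castillo before Delgado before Oyelaran.
Amari and Mbeki both have years of continuous service 30 years, so the next rule applies.
Amari and Mbeki are each designated emeritus, so the next rule applies.
Among Amari and Mbeki, alphabetically by surname: Amari before Mbeki.
Baptiste and Ibarra both have years of continuous service 22 years, so the next rule applies.
Baptiste and Ibarra are each not designated emeritus, so the next rule applies.
Among Baptiste and Ibarra, alphabetically by surname: Baptiste before Ibarra.
So Oyelaran takes precedence.

Oyelaran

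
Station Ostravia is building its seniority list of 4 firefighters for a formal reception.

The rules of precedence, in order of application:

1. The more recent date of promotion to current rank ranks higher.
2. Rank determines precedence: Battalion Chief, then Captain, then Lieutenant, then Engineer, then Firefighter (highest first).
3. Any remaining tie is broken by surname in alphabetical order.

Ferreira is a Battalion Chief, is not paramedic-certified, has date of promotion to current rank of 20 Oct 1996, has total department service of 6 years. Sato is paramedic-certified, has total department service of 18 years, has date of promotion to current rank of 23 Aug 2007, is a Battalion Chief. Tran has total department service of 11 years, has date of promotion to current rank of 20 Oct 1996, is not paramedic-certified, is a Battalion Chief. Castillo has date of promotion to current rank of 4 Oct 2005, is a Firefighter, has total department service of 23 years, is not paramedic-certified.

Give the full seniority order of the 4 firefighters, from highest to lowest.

Sato, Castillo, Ferreira, Tran

By date of promotion to current rank (later first): Sato (23 Aug 2007); then Castillo (4 Oct 2005); then Ferreira and Tran (both 20 Oct 1996).
Ferreira and Tran are each Battalion Chief, so the next rule applies.
Among Ferreira and Tran, alphabetically by surname: Ferreira before Tran.
Full order: Sato, Castillo, Ferreira, Tran.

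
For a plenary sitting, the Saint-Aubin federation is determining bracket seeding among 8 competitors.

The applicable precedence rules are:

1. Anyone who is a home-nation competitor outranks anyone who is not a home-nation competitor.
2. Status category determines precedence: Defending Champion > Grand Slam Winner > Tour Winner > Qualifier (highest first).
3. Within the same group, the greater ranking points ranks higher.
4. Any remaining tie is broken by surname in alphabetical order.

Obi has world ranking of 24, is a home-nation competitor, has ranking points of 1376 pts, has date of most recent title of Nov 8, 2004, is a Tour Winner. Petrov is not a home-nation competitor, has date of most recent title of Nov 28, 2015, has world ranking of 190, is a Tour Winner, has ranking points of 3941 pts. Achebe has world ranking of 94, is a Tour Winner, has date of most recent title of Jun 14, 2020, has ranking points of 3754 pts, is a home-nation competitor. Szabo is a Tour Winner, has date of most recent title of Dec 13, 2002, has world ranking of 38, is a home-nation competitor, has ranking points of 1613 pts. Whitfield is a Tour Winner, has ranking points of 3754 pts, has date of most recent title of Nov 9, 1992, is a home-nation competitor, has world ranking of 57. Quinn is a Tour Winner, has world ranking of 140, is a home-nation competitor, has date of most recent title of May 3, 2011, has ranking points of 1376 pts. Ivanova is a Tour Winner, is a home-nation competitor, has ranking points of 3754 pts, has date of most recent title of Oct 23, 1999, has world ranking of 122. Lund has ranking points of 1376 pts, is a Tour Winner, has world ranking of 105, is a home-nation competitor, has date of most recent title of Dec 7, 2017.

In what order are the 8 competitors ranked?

Achebe, Ivanova, Whitfield, Szabo, Lund, Obi, Quinn, Petrov

By the first rule: Achebe, Ivanova, Whitfield, Szabo, Lund, Obi and Quinn (each a home-nation competitor); then Petrov (not a home-nation competitor).
Achebe, Ivanova, Whitfield, Szabo, Lund, Obi and Quinn are each Tour Winner, so the next rule applies.
Among Achebe, Ivanova, Whitfield, Szabo, Lund, Obi and Quinn, by ranking points (higher first): Achebe, Ivanova and Whitfield (3754 pts) before Szabo (1613 pts) before Lund, Obi and Quinn (1376 pts).
Among Achebe, Ivanova and Whitfield, alphabetically by surname: Achebe before Ivanova before Whitfield.
Among Lund, Obi and Quinn, alphabetically by surname: Lund before Obi before Quinn.
Full order: Achebe, Ivanova, Whitfield, Szabo, Lund, Obi, Quinn, Petrov.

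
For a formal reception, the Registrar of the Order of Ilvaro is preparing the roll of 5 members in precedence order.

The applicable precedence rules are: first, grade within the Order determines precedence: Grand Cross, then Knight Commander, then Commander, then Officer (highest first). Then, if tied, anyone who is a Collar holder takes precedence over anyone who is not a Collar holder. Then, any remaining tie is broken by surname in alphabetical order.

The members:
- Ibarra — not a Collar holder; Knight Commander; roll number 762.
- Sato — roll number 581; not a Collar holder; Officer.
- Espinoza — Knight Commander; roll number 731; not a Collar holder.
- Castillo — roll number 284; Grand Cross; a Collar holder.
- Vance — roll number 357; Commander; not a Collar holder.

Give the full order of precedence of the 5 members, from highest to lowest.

By grade within the Order: Castillo (Grand Cross); then Espinoza and Ibarra (Knight Commander); then Vance (Commander); then Sato (Officer).
Espinoza and Ibarra are each not a Collar holder, so the next rule applies.
Among Espinoza and Ibarra, alphabetically by surname: Espinoza before Ibarra.
Full order: Castillo, Espinoza, Ibarra, Vance, Sato.

Castillo, Espinoza, Ibarra, Vance, Sato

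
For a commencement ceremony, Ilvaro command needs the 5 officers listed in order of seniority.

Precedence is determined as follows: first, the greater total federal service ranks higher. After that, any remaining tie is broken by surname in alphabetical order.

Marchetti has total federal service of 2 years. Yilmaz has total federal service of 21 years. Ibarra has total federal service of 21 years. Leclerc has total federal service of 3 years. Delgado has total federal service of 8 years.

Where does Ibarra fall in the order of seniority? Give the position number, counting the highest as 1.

By total federal service (higher first): Ibarra and Yilmaz (both 21 years); then Delgado (8 years); then Leclerc (3 years); then Marchetti (2 years).
Among Ibarra and Yilmaz, alphabetically by surname: Ibarra before Yilmaz.
Order: Ibarra, Yilmaz, Delgado, Leclerc, Marchetti. So position 1.

1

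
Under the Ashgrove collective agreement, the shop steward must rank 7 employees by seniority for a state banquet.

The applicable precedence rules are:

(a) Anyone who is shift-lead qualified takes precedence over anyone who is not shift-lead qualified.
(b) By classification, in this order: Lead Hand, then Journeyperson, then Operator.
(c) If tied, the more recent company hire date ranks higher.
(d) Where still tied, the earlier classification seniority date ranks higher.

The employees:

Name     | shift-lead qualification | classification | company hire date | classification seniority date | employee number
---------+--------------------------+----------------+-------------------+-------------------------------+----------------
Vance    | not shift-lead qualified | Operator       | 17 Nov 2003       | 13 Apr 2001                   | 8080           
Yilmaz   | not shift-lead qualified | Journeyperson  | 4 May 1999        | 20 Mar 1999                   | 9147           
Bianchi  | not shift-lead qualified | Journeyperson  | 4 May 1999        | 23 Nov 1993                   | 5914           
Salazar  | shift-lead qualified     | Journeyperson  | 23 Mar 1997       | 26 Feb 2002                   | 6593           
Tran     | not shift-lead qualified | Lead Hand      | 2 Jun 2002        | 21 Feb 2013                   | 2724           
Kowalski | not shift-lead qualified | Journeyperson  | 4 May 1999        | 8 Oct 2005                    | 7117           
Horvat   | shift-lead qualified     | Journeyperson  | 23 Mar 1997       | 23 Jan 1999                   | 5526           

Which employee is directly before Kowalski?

By the first rule: Horvat and Salazar (both shift-lead qualified); then Tran, Bianchi, Yilmaz, Kowalski and Vance (each not shift-lead qualified).
Horvat and Salazar are each Journeyperson, so the next rule applies.
Horvat and Salazar both have company hire date 23 Mar 1997, so the next rule applies.
Among Horvat and Salazar, by classification seniority date (earlier first): Horvat (23 Jan 1999) before Salazar (26 Feb 2002).
Among Tran, Bianchi, Yilmaz, Kowalski and Vance, by classification: Tran (Lead Hand) before Bianchi, Yilmaz and Kowalski (Journeyperson) before Vance (Operator).
Bianchi, Yilmaz and Kowalski all have company hire date 4 May 1999, so the next rule applies.
Among Bianchi, Yilmaz and Kowalski, by classification seniority date (earlier first): Bianchi (23 Nov 1993) before Yilmaz (20 Mar 1999) before Kowalski (8 Oct 2005).
Order: Horvat, Salazar, Tran, Bianchi, Yilmaz, Kowalski, Vance.

Yilmaz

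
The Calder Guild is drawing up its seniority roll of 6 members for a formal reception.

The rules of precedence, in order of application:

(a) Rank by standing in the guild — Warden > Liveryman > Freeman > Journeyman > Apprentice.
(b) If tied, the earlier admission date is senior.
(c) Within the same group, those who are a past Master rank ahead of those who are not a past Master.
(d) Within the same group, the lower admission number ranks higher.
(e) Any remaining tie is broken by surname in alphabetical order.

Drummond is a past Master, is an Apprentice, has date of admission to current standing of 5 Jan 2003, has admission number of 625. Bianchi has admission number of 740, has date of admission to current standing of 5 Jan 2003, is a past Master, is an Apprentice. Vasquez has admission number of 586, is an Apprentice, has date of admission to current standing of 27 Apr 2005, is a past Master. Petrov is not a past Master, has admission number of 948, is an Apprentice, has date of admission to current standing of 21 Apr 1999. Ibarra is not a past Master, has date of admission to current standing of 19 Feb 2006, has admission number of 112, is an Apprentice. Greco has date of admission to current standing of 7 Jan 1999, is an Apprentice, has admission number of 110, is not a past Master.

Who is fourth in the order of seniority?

By standing in the guild: Greco, Petrov, Drummond, Bianchi, Vasquez and Ibarra (Apprentice).
Among Greco, Petrov, Drummond, Bianchi, Vasquez and Ibarra, by date of admission to current standing (earlier first): Greco (7 Jan 1999) before Petrov (21 Apr 1999) before Drummond and Bianchi (5 Jan 2003) before Vasquez (27 Apr 2005) before Ibarra (19 Feb 2006).
Drummond and Bianchi are each a past Master, so the next rule applies.
Among Drummond and Bianchi, by admission number (lower first): Drummond (625) before Bianchi (740).
Order: Greco, Petrov, Drummond, Bianchi, Vasquez, Ibarra.

Bianchi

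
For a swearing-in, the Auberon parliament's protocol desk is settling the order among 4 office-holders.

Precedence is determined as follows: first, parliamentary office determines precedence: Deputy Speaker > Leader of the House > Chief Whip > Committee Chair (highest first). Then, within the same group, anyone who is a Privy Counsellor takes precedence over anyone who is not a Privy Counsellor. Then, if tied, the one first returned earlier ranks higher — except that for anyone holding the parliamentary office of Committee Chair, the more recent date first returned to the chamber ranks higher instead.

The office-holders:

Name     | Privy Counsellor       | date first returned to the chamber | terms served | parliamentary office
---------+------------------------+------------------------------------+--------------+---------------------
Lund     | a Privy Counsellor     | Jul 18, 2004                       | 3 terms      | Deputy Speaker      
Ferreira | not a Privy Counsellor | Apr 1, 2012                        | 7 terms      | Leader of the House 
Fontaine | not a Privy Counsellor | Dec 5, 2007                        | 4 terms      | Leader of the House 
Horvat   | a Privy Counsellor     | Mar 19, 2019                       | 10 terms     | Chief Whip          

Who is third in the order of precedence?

Ferreira

By parliamentary office: Lund (Deputy Speaker); then Fontaine and Ferreira (Leader of the House); then Horvat (Chief Whip).
Fontaine and Ferreira are each not a Privy Counsellor, so the next rule applies.
Among Fontaine and Ferreira, by date first returned to the chamber (earlier first): Fontaine (Dec 5, 2007) before Ferreira (Apr 1, 2012).
Order: Lund, Fontaine, Ferreira, Horvat.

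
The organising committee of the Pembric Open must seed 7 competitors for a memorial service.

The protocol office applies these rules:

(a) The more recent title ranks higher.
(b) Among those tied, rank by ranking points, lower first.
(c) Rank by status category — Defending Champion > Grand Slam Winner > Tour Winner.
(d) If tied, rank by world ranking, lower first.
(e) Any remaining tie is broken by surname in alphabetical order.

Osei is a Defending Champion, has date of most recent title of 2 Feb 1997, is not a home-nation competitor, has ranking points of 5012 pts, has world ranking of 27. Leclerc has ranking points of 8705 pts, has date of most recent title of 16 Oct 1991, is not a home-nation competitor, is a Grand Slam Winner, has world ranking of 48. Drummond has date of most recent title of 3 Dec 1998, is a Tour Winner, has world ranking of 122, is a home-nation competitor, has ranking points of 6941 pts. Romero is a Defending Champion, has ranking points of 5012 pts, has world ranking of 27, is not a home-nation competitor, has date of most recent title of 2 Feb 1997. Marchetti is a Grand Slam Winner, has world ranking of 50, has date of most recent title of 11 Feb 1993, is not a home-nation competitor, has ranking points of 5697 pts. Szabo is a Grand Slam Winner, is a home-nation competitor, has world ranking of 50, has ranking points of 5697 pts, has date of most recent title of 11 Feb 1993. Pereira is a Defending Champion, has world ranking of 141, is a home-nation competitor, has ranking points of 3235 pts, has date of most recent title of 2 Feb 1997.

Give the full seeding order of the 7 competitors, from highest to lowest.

By date of most recent title (later first): Drummond (3 Dec 1998); then Pereira, Osei and Romero (each 2 Feb 1997); then Marchetti and Szabo (both 11 Feb 1993); then Leclerc (16 Oct 1991).
Among Pereira, Osei and Romero, by ranking points (lower first): Pereira (3235 pts) before Osei and Romero (5012 pts).
Osei and Romero are each Defending Champion, so the next rule applies.
Osei and Romero both have world ranking 27, so the next rule applies.
Among Osei and Romero, alphabetically by surname: Osei before Romero.
Marchetti and Szabo both have ranking points 5697 pts, so the next rule applies.
Marchetti and Szabo are each Grand Slam Winner, so the next rule applies.
Marchetti and Szabo both have world ranking 50, so the next rule applies.
Among Marchetti and Szabo, alphabetically by surname: Marchetti before Szabo.
Full order: Drummond, Pereira, Osei, Romero, Marchetti, Szabo, Leclerc.

Drummond, Pereira, Osei, Romero, Marchetti, Szabo, Leclerc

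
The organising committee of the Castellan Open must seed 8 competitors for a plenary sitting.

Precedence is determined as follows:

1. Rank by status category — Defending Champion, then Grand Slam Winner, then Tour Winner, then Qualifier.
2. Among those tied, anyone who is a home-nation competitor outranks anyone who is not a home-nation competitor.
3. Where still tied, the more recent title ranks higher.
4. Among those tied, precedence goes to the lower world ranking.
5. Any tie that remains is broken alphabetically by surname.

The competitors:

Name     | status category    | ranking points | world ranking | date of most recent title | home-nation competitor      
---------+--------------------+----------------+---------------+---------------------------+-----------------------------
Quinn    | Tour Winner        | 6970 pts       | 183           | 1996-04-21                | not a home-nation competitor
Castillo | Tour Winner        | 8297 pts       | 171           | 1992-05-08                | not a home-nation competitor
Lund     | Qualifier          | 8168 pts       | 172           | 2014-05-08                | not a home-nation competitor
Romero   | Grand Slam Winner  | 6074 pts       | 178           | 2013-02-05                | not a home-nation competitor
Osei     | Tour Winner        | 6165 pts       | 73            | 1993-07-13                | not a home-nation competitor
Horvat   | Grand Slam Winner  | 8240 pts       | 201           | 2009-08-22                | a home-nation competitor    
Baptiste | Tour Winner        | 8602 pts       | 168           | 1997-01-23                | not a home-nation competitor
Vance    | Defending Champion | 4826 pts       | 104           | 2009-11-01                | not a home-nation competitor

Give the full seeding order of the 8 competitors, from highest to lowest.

By status category: Vance (Defending Champion); then Horvat and Romero (Grand Slam Winner); then Baptiste, Quinn, Osei and Castillo (Tour Winner); then Lund (Qualifier).
Among Horvat and Romero, a home-nation competitor before not a home-nation competitor: Horvat (a home-nation competitor) before Romero (not a home-nation competitor).
Baptiste, Quinn, Osei and Castillo are each not a home-nation competitor, so the next rule applies.
Among Baptiste, Quinn, Osei and Castillo, by date of most recent title (later first): Baptiste (1997-01-23) before Quinn (1996-04-21) before Osei (1993-07-13) before Castillo (1992-05-08).
Full order: Vance, Horvat, Romero, Baptiste, Quinn, Osei, Castillo, Lund.

Vance, Horvat, Romero, Baptiste, Quinn, Osei, Castillo, Lund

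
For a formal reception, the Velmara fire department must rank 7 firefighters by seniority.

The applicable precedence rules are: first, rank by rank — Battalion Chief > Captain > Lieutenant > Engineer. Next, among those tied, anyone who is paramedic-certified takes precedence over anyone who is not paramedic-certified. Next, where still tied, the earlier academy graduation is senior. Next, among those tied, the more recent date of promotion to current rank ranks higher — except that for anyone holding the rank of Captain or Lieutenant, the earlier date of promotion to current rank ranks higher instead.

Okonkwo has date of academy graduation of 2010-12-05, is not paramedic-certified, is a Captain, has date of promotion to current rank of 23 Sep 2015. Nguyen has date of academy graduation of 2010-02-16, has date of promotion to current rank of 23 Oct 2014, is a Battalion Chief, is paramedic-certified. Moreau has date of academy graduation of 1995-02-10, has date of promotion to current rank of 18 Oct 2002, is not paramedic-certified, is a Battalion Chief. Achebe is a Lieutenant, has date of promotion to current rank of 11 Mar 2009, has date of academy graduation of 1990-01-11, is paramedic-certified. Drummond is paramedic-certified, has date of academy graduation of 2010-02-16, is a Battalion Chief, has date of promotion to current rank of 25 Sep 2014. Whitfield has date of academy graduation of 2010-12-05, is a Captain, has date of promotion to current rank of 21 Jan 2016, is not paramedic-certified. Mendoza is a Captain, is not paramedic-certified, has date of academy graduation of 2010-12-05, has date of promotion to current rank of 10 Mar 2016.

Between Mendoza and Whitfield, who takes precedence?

By rank: Nguyen, Drummond and Moreau (Battalion Chief); then Okonkwo, Whitfield and Mendoza (Captain); then Achebe (Lieutenant).
Among Nguyen, Drummond and Moreau, paramedic-certified before not paramedic-certified: Nguyen and Drummond (paramedic-certified) before Moreau (not paramedic-certified).
Nguyen and Drummond both have date of academy graduation 2010-02-16, so the next rule applies.
Among Nguyen and Drummond, by date of promotion to current rank (later first): Nguyen (23 Oct 2014) before Drummond (25 Sep 2014).
Okonkwo, Whitfield and Mendoza are each not paramedic-certified, so the next rule applies.
Okonkwo, Whitfield and Mendoza all have date of academy graduation 2010-12-05, so the next rule applies.
Among Okonkwo, Whitfield and Mendoza, by date of promotion to current rank (earlier first) (reversed rule for this group): Okonkwo (23 Sep 2015) before Whitfield (21 Jan 2016) before Mendoza (10 Mar 2016).
So Whitfield takes precedence.

Whitfield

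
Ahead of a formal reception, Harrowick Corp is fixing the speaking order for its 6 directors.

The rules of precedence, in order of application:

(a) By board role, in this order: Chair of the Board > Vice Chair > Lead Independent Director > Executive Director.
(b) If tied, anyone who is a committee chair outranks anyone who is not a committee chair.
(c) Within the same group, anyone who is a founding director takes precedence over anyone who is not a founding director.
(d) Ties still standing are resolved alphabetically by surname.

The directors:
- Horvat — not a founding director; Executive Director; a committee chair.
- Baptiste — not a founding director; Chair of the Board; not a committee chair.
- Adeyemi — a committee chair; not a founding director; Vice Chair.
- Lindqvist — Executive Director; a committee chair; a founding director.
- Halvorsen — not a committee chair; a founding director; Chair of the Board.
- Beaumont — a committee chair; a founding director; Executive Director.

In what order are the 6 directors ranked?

By board role: Halvorsen and Baptiste (Chair of the Board); then Adeyemi (Vice Chair); then Beaumont, Lindqvist and Horvat (Executive Director).
Halvorsen and Baptiste are each not a committee chair, so the next rule applies.
Among Halvorsen and Baptiste, a founding director before not a founding director: Halvorsen (a founding director) before Baptiste (not a founding director).
Beaumont, Lindqvist and Horvat are each a committee chair, so the next rule applies.
Among Beaumont, Lindqvist and Horvat, a founding director before not a founding director: Beaumont and Lindqvist (a founding director) before Horvat (not a founding director).
Among Beaumont and Lindqvist, alphabetically by surname: Beaumont before Lindqvist.
Full order: Halvorsen, Baptiste, Adeyemi, Beaumont, Lindqvist, Horvat.

Halvorsen, Baptiste, Adeyemi, Beaumont, Lindqvist, Horvat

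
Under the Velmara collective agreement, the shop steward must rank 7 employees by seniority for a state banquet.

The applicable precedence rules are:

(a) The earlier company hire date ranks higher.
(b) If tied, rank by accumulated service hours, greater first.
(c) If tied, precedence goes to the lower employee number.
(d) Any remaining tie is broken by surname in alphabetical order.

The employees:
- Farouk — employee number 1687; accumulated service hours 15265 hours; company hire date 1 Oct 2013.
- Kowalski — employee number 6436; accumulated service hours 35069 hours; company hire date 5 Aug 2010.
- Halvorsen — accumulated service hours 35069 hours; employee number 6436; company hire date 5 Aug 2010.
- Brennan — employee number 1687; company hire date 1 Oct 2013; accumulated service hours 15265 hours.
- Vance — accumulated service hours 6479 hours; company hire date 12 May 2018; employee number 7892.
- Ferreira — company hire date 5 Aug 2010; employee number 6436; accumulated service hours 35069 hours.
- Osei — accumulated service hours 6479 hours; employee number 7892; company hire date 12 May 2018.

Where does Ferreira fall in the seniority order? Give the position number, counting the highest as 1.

By company hire date (earlier first): Ferreira, Halvorsen and Kowalski (each 5 Aug 2010); then Brennan and Farouk (both 1 Oct 2013); then Osei and Vance (both 12 May 2018).
Ferreira, Halvorsen and Kowalski all have accumulated service hours 35069 hours, so the next rule applies.
Ferreira, Halvorsen and Kowalski all have employee number 6436, so the next rule applies.
Among Ferreira, Halvorsen and Kowalski, alphabetically by surname: Ferreira before Halvorsen before Kowalski.
Brennan and Farouk both have accumulated service hours 15265 hours, so the next rule applies.
Brennan and Farouk both have employee number 1687, so the next rule applies.
Among Brennan and Farouk, alphabetically by surname: Brennan before Farouk.
Osei and Vance both have accumulated service hours 6479 hours, so the next rule applies.
Osei and Vance both have employee number 7892, so the next rule applies.
Among Osei and Vance, alphabetically by surname: Osei before Vance.
Order: Ferreira, Halvorsen, Kowalski, Brennan, Farouk, Osei, Vance. So position 1.

1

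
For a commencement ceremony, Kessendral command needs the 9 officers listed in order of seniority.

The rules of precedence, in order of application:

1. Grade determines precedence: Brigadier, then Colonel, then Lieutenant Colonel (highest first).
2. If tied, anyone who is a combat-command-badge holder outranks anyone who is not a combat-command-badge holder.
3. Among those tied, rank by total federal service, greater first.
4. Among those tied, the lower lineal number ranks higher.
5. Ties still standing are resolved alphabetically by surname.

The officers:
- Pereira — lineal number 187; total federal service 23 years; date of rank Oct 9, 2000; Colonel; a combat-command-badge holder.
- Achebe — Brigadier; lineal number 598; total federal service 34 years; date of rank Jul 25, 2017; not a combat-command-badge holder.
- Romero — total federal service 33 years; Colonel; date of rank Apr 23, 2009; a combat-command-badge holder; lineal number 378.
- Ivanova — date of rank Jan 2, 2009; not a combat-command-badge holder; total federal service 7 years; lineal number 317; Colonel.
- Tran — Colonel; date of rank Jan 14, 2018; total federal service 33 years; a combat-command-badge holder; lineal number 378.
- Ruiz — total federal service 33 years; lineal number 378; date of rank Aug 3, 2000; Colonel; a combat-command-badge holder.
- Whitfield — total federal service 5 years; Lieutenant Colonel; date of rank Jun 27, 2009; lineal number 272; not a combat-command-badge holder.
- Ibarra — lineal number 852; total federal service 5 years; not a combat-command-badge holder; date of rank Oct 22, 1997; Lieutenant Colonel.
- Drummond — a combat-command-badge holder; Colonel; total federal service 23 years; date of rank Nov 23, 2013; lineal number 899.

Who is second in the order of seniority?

Romero

By grade: Achebe (Brigadier); then Romero, Ruiz, Tran, Pereira, Drummond and Ivanova (Colonel); then Whitfield and Ibarra (Lieutenant Colonel).
Among Romero, Ruiz, Tran, Pereira, Drummond and Ivanova, a combat-command-badge holder before not a combat-command-badge holder: Romero, Ruiz, Tran, Pereira and Drummond (a combat-command-badge holder) before Ivanova (not a combat-command-badge holder).
Among Romero, Ruiz, Tran, Pereira and Drummond, by total federal service (higher first): Romero, Ruiz and Tran (33 years) before Pereira and Drummond (23 years).
Romero, Ruiz and Tran all have lineal number 378, so the next rule applies.
Among Romero, Ruiz and Tran, alphabetically by surname: Romero before Ruiz before Tran.
Among Pereira and Drummond, by lineal number (lower first): Pereira (187) before Drummond (899).
Whitfield and Ibarra are each not a combat-command-badge holder, so the next rule applies.
Whitfield and Ibarra both have total federal service 5 years, so the next rule applies.
Among Whitfield and Ibarra, by lineal number (lower first): Whitfield (272) before Ibarra (852).
Order: Achebe, Romero, Ruiz, Tran, Pereira, Drummond, Ivanova, Whitfield, Ibarra.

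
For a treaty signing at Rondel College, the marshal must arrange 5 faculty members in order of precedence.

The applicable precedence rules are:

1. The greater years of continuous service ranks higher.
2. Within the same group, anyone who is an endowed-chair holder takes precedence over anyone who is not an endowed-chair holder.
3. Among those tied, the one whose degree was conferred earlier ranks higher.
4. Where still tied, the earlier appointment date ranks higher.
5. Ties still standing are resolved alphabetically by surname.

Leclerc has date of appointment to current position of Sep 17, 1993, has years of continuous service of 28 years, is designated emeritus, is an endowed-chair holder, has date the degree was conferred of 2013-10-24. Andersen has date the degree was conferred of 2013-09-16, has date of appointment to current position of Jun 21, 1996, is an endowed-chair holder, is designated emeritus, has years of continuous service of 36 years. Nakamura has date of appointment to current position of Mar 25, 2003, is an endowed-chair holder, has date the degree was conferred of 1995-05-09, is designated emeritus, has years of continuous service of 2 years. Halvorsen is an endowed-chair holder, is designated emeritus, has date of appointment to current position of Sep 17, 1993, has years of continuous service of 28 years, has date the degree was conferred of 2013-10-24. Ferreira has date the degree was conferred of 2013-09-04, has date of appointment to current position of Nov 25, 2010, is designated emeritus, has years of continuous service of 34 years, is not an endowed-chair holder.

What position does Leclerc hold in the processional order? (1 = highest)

4

By years of continuous service (higher first): Andersen (36 years); then Ferreira (34 years); then Halvorsen and Leclerc (both 28 years); then Nakamura (2 years).
Halvorsen and Leclerc are each an endowed-chair holder, so the next rule applies.
Halvorsen and Leclerc both have date the degree was conferred 2013-10-24, so the next rule applies.
Halvorsen and Leclerc both have date of appointment to current position Sep 17, 1993, so the next rule applies.
Among Halvorsen and Leclerc, alphabetically by surname: Halvorsen before Leclerc.
Order: Andersen, Ferreira, Halvorsen, Leclerc, Nakamura. So position 4.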